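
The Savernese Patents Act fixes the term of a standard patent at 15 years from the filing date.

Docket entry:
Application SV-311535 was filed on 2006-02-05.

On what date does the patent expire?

February 5, 2021

Filing date + 15 years → 5 February 2021.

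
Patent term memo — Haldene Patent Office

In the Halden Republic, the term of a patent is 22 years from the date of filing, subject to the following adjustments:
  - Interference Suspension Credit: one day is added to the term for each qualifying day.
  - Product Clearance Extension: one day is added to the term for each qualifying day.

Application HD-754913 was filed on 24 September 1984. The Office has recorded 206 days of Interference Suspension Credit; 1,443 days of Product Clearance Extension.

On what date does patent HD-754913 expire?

March 31, 2011

Base term: filing date + 22 years → 24 September 2006.
Interference Suspension Credit: +206 days → 18 April 2007.
Product Clearance Extension: +1443 days → 31 March 2011.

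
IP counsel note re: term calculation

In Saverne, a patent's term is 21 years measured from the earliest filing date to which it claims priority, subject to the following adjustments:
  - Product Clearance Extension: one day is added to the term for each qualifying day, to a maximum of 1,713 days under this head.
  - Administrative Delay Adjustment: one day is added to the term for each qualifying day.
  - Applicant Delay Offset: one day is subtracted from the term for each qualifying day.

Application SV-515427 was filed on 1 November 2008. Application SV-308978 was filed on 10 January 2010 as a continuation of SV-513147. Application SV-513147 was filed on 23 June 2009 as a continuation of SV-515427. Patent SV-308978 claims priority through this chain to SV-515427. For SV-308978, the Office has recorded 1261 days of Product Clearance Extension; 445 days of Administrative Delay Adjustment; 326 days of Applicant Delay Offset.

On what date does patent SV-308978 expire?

Earliest priority filing: 1 November 2008.
Base term: 1 November 2008 + 21 years → 1 November 2029.
Product Clearance Extension: 1261 days (within the 1713-day cap) → +1261 days → 15 April 2033.
Administrative Delay Adjustment: +445 days → 4 July 2034.
Applicant Delay Offset: −326 days → 12 August 2033.

2033-08-12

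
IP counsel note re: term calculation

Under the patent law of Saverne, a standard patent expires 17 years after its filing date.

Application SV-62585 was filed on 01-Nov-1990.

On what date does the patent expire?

November 1, 2007

Filing date + 17 years → 1 November 2007.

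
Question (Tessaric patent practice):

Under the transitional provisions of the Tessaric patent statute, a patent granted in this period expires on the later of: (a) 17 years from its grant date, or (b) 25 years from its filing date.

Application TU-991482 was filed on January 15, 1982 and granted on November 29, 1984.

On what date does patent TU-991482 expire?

2007-01-15

(a) grant + 17 years → 29 November 2001.
(b) filing + 25 years → 15 January 2007.
Later of the two: 15 January 2007.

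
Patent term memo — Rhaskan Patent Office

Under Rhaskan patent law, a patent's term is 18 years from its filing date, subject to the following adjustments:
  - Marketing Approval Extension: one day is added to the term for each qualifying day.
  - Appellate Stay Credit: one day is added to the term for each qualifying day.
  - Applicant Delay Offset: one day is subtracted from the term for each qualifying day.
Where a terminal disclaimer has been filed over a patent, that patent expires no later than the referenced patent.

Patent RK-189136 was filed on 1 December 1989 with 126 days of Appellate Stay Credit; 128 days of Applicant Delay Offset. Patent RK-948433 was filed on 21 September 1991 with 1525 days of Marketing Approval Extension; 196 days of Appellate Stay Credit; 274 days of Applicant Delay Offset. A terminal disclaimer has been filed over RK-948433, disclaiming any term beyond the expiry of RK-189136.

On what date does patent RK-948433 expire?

2007-11-29

Natural term of RK-948433:
  Base: filing + 18 years → 21 September 2009.
  Marketing Approval Extension: +1525 days → 24 November 2013.
  Appellate Stay Credit: +196 days → 8 June 2014.
  Applicant Delay Offset: −274 days → 7 September 2013.
Expiry of referenced patent RK-189136:
  Base: filing + 18 years → 1 December 2007.
  Appellate Stay Credit: +126 days → 5 April 2008.
  Applicant Delay Offset: −128 days → 29 November 2007.
Terminal disclaimer: RK-948433 expires on the earlier of 7 September 2013 and 29 November 2007.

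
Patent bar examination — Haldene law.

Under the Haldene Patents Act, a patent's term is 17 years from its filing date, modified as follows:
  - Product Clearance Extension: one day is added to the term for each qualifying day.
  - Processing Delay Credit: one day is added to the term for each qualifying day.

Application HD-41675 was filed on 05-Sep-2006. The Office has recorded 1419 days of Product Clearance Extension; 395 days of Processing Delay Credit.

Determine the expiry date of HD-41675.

2028-08-23

Base term: filing date + 17 years → 5 September 2023.
Product Clearance Extension: +1419 days → 25 July 2027.
Processing Delay Credit: +395 days → 23 August 2028.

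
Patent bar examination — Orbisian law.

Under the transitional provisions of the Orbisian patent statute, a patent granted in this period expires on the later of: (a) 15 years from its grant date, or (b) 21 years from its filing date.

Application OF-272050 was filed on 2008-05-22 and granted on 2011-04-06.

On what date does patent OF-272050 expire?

(a) grant + 15 years → 6 April 2026.
(b) filing + 21 years → 22 May 2029.
Later of the two: 22 May 2029.

2029-05-22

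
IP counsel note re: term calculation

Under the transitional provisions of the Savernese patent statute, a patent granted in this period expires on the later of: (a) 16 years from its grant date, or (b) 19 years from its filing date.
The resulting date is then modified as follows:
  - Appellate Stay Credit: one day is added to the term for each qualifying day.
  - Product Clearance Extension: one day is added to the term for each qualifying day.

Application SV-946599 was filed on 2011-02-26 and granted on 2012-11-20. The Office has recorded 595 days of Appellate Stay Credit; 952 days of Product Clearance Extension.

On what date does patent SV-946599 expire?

(a) grant + 16 years → 20 November 2028.
(b) filing + 19 years → 26 February 2030.
Later of the two: 26 February 2030.
Appellate Stay Credit: +595 days → 14 October 2031.
Product Clearance Extension: +952 days → 23 May 2034.

May 23, 2034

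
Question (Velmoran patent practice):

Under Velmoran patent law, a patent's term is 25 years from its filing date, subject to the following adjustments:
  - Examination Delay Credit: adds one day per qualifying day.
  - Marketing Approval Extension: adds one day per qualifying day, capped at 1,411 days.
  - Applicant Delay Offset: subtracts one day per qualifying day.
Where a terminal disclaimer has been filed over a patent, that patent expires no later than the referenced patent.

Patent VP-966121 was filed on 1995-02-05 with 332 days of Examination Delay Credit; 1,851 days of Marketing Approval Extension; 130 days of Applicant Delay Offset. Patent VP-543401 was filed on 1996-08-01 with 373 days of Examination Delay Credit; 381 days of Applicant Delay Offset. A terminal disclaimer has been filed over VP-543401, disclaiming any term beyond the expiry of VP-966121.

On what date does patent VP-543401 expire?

Natural term of VP-543401:
  Base: filing + 25 years → 1 August 2021.
  Examination Delay Credit: +373 days → 9 August 2022.
  Applicant Delay Offset: −381 days → 24 July 2021.
Expiry of referenced patent VP-966121:
  Base: filing + 25 years → 5 February 2020.
  Examination Delay Credit: +332 days → 2 January 2021.
  Marketing Approval Extension: 1851 days claimed exceeds the 1411-day cap, so +1411 days → 13 November 2024.
  Applicant Delay Offset: −130 days → 6 July 2024.
Terminal disclaimer: VP-543401 expires on the earlier of 24 July 2021 and 6 July 2024.

July 24, 2021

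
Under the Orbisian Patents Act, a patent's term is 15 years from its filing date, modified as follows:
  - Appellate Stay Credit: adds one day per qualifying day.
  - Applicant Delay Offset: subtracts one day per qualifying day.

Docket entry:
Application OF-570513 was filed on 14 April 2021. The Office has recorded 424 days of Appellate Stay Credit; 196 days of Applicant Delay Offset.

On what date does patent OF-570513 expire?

November 28, 2036

Base term: filing date + 15 years → 14 April 2036.
Appellate Stay Credit: +424 days → 12 June 2037.
Applicant Delay Offset: −196 days → 28 November 2036.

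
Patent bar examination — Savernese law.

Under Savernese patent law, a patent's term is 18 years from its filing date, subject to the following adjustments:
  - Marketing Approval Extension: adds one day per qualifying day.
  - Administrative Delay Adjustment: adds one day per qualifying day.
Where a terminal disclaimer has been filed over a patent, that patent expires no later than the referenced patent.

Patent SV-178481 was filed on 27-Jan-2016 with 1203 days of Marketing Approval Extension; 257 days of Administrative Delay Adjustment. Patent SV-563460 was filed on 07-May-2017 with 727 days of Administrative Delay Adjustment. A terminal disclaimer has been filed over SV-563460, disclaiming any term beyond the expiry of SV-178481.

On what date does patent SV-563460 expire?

Natural term of SV-563460:
  Base: filing + 18 years → 7 May 2035.
  Administrative Delay Adjustment: +727 days → 3 May 2037.
Expiry of referenced patent SV-178481:
  Base: filing + 18 years → 27 January 2034.
  Marketing Approval Extension: +1203 days → 14 May 2037.
  Administrative Delay Adjustment: +257 days → 26 January 2038.
Terminal disclaimer: SV-563460 expires on the earlier of 3 May 2037 and 26 January 2038.

2037-05-03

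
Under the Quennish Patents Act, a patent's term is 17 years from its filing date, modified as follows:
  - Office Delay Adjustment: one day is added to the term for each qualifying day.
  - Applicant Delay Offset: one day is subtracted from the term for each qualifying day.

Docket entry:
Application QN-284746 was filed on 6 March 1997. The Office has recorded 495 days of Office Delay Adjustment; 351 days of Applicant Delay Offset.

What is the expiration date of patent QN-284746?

Base term: filing date + 17 years → 6 March 2014.
Office Delay Adjustment: +495 days → 14 July 2015.
Applicant Delay Offset: −351 days → 28 July 2014.

2014-07-28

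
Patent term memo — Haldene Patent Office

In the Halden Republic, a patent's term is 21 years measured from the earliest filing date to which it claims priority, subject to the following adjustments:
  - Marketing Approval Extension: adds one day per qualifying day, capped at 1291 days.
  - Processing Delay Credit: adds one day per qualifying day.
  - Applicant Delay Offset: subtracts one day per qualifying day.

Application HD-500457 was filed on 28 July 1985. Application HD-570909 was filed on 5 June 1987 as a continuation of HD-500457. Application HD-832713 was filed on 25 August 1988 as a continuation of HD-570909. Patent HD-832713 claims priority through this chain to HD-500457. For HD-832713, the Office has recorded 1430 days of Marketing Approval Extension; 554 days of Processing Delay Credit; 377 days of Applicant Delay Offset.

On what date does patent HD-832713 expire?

Earliest priority filing: 28 July 1985.
Base term: 28 July 1985 + 21 years → 28 July 2006.
Marketing Approval Extension: 1430 days claimed exceeds the 1291-day cap, so +1291 days → 8 February 2010.
Processing Delay Credit: +554 days → 16 August 2011.
Applicant Delay Offset: −377 days → 4 August 2010.

August 4, 2010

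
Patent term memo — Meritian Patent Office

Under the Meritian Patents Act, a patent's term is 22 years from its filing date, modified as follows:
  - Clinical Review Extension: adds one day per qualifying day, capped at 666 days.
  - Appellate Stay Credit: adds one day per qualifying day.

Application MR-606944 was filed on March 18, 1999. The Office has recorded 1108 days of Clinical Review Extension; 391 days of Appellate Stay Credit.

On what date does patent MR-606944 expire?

Base term: filing date + 22 years → 18 March 2021.
Clinical Review Extension: 1108 days claimed exceeds the 666-day cap, so +666 days → 13 January 2023.
Appellate Stay Credit: +391 days → 8 February 2024.

February 8, 2024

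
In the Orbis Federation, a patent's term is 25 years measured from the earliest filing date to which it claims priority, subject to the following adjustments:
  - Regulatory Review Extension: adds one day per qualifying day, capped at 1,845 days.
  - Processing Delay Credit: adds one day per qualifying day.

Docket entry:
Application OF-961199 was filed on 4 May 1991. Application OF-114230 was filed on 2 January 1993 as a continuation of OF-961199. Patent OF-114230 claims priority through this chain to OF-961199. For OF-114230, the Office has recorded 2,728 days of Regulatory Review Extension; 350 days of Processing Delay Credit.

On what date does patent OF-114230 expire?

2022-05-08

Earliest priority filing: 4 May 1991.
Base term: 4 May 1991 + 25 years → 4 May 2016.
Regulatory Review Extension: 2728 days claimed exceeds the 1845-day cap, so +1845 days → 23 May 2021.
Processing Delay Credit: +350 days → 8 May 2022.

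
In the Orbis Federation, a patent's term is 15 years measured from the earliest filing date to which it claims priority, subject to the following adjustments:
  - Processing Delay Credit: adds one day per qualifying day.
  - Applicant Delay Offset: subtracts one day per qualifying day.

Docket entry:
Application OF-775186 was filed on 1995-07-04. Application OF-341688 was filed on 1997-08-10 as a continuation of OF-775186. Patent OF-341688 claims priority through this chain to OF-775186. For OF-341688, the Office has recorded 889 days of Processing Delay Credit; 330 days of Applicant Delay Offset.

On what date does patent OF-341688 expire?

2012-01-14

Earliest priority filing: 4 July 1995.
Base term: 4 July 1995 + 15 years → 4 July 2010.
Processing Delay Credit: +889 days → 9 December 2012.
Applicant Delay Offset: −330 days → 14 January 2012.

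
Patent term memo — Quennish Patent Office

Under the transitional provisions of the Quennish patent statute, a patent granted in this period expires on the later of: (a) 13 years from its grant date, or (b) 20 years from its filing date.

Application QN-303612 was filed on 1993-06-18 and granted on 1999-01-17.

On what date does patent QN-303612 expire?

June 18, 2013

(a) grant + 13 years → 17 January 2012.
(b) filing + 20 years → 18 June 2013.
Later of the two: 18 June 2013.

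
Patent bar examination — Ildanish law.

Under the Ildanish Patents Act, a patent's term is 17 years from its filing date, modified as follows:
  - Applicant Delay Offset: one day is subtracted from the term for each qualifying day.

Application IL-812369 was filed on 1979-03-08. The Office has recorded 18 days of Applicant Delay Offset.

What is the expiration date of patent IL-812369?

February 19, 1996

Base term: filing date + 17 years → 8 March 1996.
Applicant Delay Offset: −18 days → 19 February 1996.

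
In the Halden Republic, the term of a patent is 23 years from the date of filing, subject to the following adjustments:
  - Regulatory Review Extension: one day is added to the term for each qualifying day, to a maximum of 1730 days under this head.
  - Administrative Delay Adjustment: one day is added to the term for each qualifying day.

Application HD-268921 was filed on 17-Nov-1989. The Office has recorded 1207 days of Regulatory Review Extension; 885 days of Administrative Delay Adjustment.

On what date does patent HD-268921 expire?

August 10, 2018

Base term: filing date + 23 years → 17 November 2012.
Regulatory Review Extension: 1207 days (within the 1730-day cap) → +1207 days → 8 March 2016.
Administrative Delay Adjustment: +885 days → 10 August 2018.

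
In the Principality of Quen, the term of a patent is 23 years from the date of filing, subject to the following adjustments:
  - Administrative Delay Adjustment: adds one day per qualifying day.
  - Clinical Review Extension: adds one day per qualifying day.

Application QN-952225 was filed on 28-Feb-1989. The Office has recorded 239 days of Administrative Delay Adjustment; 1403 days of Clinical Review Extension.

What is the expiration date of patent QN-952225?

Base term: filing date + 23 years → 28 February 2012.
Administrative Delay Adjustment: +239 days → 24 October 2012.
Clinical Review Extension: +1403 days → 27 August 2016.

2016-08-27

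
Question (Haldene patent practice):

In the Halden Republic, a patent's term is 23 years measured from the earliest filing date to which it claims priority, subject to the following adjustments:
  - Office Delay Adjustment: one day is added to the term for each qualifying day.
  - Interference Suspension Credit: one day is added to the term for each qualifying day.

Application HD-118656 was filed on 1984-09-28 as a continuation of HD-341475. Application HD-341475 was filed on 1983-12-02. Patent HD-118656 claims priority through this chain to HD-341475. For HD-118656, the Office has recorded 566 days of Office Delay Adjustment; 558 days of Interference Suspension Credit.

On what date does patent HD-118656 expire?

Earliest priority filing: 2 December 1983.
Base term: 2 December 1983 + 23 years → 2 December 2006.
Office Delay Adjustment: +566 days → 20 June 2008.
Interference Suspension Credit: +558 days → 30 December 2009.

December 30, 2009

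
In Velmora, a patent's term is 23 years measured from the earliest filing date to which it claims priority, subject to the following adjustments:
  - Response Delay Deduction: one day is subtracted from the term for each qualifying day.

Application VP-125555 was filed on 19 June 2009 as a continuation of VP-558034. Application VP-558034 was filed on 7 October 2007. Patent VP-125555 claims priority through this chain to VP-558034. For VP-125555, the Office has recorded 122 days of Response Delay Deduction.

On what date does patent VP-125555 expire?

Earliest priority filing: 7 October 2007.
Base term: 7 October 2007 + 23 years → 7 October 2030.
Response Delay Deduction: −122 days → 7 June 2030.

2030-06-07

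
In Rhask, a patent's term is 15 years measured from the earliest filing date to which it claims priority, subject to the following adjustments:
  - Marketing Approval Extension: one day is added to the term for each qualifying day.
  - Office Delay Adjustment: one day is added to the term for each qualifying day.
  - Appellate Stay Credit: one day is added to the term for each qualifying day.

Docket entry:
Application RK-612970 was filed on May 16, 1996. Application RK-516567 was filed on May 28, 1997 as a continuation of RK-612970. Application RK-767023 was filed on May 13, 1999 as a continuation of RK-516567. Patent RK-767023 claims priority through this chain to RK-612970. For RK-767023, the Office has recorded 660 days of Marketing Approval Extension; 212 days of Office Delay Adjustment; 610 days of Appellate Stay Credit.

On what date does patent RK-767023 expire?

Earliest priority filing: 16 May 1996.
Base term: 16 May 1996 + 15 years → 16 May 2011.
Marketing Approval Extension: +660 days → 6 March 2013.
Office Delay Adjustment: +212 days → 4 October 2013.
Appellate Stay Credit: +610 days → 6 June 2015.

2015-06-06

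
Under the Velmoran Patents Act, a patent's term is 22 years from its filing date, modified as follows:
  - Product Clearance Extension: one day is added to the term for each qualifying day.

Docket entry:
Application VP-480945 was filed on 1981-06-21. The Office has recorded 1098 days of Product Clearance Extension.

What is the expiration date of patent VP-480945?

June 23, 2006

Base term: filing date + 22 years → 21 June 2003.
Product Clearance Extension: +1098 days → 23 June 2006.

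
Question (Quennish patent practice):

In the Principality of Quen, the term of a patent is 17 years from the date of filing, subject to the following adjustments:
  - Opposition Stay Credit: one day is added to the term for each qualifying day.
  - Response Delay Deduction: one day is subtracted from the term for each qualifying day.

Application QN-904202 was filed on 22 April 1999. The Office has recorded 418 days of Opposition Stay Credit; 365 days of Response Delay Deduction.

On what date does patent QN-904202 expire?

Base term: filing date + 17 years → 22 April 2016.
Opposition Stay Credit: +418 days → 14 June 2017.
Response Delay Deduction: −365 days → 14 June 2016.

June 14, 2016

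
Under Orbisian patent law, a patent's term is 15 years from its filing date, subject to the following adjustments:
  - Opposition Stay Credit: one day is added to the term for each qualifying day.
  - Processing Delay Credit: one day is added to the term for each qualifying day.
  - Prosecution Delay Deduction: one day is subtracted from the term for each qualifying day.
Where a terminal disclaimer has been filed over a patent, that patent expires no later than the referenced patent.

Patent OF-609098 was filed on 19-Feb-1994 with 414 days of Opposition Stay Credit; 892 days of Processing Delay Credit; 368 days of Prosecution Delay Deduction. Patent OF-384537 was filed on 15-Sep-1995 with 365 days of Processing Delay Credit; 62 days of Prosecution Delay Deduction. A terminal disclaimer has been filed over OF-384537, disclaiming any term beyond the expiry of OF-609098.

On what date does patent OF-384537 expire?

2011-07-15

Natural term of OF-384537:
  Base: filing + 15 years → 15 September 2010.
  Processing Delay Credit: +365 days → 15 September 2011.
  Prosecution Delay Deduction: −62 days → 15 July 2011.
Expiry of referenced patent OF-609098:
  Base: filing + 15 years → 19 February 2009.
  Opposition Stay Credit: +414 days → 9 April 2010.
  Processing Delay Credit: +892 days → 17 September 2012.
  Prosecution Delay Deduction: −368 days → 15 September 2011.
Terminal disclaimer: OF-384537 expires on the earlier of 15 July 2011 and 15 September 2011.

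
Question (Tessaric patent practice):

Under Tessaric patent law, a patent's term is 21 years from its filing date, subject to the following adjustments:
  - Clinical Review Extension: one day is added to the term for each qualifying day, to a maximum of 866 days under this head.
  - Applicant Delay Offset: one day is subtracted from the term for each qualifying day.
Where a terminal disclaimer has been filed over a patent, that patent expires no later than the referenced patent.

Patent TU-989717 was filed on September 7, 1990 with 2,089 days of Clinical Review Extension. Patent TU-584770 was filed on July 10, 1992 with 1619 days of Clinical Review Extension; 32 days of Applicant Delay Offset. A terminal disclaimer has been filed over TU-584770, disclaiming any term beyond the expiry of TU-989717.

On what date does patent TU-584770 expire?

Natural term of TU-584770:
  Base: filing + 21 years → 10 July 2013.
  Clinical Review Extension: 1619 days claimed exceeds the 866-day cap, so +866 days → 23 November 2015.
  Applicant Delay Offset: −32 days → 22 October 2015.
Expiry of referenced patent TU-989717:
  Base: filing + 21 years → 7 September 2011.
  Clinical Review Extension: 2089 days claimed exceeds the 866-day cap, so +866 days → 20 January 2014.
Terminal disclaimer: TU-584770 expires on the earlier of 22 October 2015 and 20 January 2014.

January 20, 2014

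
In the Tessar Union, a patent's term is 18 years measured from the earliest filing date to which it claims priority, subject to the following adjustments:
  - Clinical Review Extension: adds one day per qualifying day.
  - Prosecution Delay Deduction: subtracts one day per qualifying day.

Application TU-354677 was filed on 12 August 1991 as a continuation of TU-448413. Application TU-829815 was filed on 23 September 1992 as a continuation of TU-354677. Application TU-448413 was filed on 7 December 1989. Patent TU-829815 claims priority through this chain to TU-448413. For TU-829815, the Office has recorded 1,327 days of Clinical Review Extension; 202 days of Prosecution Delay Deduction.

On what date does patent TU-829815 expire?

Earliest priority filing: 7 December 1989.
Base term: 7 December 1989 + 18 years → 7 December 2007.
Clinical Review Extension: +1327 days → 26 July 2011.
Prosecution Delay Deduction: −202 days → 5 January 2011.

2011-01-05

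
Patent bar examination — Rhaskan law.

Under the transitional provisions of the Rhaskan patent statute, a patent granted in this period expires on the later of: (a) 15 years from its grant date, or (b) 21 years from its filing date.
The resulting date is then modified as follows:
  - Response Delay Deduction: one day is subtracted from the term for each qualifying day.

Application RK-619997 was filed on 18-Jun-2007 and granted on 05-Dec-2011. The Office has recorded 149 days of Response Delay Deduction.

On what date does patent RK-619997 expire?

(a) grant + 15 years → 5 December 2026.
(b) filing + 21 years → 18 June 2028.
Later of the two: 18 June 2028.
Response Delay Deduction: −149 days → 21 January 2028.

January 21, 2028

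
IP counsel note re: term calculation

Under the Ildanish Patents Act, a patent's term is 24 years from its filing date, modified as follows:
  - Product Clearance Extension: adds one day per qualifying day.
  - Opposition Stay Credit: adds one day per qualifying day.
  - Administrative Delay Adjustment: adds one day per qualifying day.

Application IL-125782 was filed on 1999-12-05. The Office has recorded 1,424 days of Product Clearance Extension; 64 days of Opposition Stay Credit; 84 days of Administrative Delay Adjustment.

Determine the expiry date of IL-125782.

2028-03-25

Base term: filing date + 24 years → 5 December 2023.
Product Clearance Extension: +1424 days → 29 October 2027.
Opposition Stay Credit: +64 days → 1 January 2028.
Administrative Delay Adjustment: +84 days → 25 March 2028.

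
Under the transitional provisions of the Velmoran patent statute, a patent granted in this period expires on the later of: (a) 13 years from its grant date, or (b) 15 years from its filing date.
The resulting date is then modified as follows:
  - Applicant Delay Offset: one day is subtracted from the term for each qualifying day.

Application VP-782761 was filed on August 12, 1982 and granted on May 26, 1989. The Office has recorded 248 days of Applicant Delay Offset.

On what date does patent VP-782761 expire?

(a) grant + 13 years → 26 May 2002.
(b) filing + 15 years → 12 August 1997.
Later of the two: 26 May 2002.
Applicant Delay Offset: −248 days → 20 September 2001.

2001-09-20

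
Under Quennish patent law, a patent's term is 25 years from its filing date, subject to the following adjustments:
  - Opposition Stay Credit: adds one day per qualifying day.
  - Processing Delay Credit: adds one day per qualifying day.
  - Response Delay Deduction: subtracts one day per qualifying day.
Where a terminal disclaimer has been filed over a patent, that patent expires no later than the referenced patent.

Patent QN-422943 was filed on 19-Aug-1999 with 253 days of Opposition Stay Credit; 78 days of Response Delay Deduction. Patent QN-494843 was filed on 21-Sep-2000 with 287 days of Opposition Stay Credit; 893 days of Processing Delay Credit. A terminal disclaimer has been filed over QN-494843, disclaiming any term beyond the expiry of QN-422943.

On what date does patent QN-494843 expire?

February 10, 2025

Natural term of QN-494843:
  Base: filing + 25 years → 21 September 2025.
  Opposition Stay Credit: +287 days → 5 July 2026.
  Processing Delay Credit: +893 days → 14 December 2028.
Expiry of referenced patent QN-422943:
  Base: filing + 25 years → 19 August 2024.
  Opposition Stay Credit: +253 days → 29 April 2025.
  Response Delay Deduction: −78 days → 10 February 2025.
Terminal disclaimer: QN-494843 expires on the earlier of 14 December 2028 and 10 February 2025.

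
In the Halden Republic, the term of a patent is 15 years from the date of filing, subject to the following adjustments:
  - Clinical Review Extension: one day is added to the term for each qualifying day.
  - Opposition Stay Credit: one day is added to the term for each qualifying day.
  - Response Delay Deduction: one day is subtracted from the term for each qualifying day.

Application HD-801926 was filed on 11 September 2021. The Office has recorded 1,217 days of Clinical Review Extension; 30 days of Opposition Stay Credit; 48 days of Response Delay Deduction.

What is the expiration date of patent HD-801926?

Base term: filing date + 15 years → 11 September 2036.
Clinical Review Extension: +1217 days → 11 January 2040.
Opposition Stay Credit: +30 days → 10 February 2040.
Response Delay Deduction: −48 days → 24 December 2039.

December 24, 2039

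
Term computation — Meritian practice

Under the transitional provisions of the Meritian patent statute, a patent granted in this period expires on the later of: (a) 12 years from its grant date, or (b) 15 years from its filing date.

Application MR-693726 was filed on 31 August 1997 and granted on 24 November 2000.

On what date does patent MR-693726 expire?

(a) grant + 12 years → 24 November 2012.
(b) filing + 15 years → 31 August 2012.
Later of the two: 24 November 2012.

November 24, 2012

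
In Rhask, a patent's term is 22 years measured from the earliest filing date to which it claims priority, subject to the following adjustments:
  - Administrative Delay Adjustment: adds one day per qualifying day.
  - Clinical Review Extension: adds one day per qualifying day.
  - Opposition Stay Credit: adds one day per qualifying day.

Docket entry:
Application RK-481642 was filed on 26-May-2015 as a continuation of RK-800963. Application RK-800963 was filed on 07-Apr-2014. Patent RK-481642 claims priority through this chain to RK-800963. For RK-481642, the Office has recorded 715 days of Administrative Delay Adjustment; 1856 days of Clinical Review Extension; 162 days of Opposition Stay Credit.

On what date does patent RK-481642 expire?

October 1, 2043

Earliest priority filing: 7 April 2014.
Base term: 7 April 2014 + 22 years → 7 April 2036.
Administrative Delay Adjustment: +715 days → 23 March 2038.
Clinical Review Extension: +1856 days → 22 April 2043.
Opposition Stay Credit: +162 days → 1 October 2043.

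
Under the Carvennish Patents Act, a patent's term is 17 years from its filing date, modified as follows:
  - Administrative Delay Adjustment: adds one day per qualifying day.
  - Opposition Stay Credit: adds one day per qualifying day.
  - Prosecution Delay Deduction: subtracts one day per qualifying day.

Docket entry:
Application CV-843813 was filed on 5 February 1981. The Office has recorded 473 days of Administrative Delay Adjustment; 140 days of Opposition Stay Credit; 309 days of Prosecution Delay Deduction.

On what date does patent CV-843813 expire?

Base term: filing date + 17 years → 5 February 1998.
Administrative Delay Adjustment: +473 days → 24 May 1999.
Opposition Stay Credit: +140 days → 11 October 1999.
Prosecution Delay Deduction: −309 days → 6 December 1998.

December 6, 1998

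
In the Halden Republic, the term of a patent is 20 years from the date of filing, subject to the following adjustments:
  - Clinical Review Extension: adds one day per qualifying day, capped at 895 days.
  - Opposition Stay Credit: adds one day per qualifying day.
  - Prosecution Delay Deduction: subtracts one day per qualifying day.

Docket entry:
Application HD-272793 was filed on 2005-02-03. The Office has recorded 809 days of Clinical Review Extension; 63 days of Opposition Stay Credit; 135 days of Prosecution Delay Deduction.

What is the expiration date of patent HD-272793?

Base term: filing date + 20 years → 3 February 2025.
Clinical Review Extension: 809 days (within the 895-day cap) → +809 days → 23 April 2027.
Opposition Stay Credit: +63 days → 25 June 2027.
Prosecution Delay Deduction: −135 days → 10 February 2027.

February 10, 2027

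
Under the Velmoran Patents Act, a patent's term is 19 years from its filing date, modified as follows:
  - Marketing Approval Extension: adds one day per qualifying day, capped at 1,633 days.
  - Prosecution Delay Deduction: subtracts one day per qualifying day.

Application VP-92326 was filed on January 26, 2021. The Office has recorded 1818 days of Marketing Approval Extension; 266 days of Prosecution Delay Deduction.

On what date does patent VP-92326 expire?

October 24, 2043

Base term: filing date + 19 years → 26 January 2040.
Marketing Approval Extension: 1818 days claimed exceeds the 1633-day cap, so +1633 days → 16 July 2044.
Prosecution Delay Deduction: −266 days → 24 October 2043.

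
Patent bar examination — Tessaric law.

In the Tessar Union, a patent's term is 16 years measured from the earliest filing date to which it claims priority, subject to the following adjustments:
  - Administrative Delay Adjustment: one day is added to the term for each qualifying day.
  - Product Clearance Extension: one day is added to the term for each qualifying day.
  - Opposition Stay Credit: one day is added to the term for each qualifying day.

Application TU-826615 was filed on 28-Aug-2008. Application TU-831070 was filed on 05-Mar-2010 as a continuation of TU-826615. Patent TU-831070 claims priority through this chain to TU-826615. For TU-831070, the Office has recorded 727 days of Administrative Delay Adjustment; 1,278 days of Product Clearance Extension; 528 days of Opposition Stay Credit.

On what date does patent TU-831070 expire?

Earliest priority filing: 28 August 2008.
Base term: 28 August 2008 + 16 years → 28 August 2024.
Administrative Delay Adjustment: +727 days → 25 August 2026.
Product Clearance Extension: +1278 days → 23 February 2030.
Opposition Stay Credit: +528 days → 5 August 2031.

August 5, 2031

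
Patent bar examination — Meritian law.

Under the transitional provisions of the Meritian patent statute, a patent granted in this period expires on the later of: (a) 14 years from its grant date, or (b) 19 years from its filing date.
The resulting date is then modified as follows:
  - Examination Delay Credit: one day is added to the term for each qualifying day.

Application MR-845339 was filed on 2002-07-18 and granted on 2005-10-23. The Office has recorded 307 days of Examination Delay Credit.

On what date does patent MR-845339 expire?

May 21, 2022

(a) grant + 14 years → 23 October 2019.
(b) filing + 19 years → 18 July 2021.
Later of the two: 18 July 2021.
Examination Delay Credit: +307 days → 21 May 2022.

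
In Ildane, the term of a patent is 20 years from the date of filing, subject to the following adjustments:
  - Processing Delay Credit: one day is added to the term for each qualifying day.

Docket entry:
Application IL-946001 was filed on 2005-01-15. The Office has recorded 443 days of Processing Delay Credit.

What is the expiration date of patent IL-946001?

April 3, 2026

Base term: filing date + 20 years → 15 January 2025.
Processing Delay Credit: +443 days → 3 April 2026.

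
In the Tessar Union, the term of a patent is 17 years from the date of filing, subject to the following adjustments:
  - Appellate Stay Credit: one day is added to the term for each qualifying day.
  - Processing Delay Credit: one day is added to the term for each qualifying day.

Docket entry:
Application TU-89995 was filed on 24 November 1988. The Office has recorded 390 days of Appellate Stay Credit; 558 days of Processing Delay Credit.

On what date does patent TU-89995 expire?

Base term: filing date + 17 years → 24 November 2005.
Appellate Stay Credit: +390 days → 19 December 2006.
Processing Delay Credit: +558 days → 29 June 2008.

June 29, 2008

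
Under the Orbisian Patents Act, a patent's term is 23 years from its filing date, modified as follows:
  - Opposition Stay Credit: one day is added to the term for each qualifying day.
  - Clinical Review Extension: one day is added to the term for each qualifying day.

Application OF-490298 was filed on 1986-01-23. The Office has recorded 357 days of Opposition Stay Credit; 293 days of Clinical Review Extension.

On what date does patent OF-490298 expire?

November 4, 2010

Base term: filing date + 23 years → 23 January 2009.
Opposition Stay Credit: +357 days → 15 January 2010.
Clinical Review Extension: +293 days → 4 November 2010.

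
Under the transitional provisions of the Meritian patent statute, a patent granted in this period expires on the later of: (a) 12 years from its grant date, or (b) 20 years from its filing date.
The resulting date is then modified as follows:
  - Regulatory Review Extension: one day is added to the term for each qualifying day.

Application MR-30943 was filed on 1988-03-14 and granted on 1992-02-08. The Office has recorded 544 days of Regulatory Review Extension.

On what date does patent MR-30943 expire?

2009-09-09

(a) grant + 12 years → 8 February 2004.
(b) filing + 20 years → 14 March 2008.
Later of the two: 14 March 2008.
Regulatory Review Extension: +544 days → 9 September 2009.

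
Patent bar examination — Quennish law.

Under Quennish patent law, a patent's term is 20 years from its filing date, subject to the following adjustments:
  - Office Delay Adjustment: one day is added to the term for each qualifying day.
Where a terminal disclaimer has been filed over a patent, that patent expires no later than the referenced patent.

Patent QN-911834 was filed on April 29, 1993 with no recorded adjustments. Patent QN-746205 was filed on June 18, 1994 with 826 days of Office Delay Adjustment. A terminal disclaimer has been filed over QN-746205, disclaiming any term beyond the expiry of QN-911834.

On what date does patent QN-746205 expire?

Natural term of QN-746205:
  Base: filing + 20 years → 18 June 2014.
  Office Delay Adjustment: +826 days → 21 September 2016.
Expiry of referenced patent QN-911834:
  Base: filing + 20 years → 29 April 2013.
Terminal disclaimer: QN-746205 expires on the earlier of 21 September 2016 and 29 April 2013.

April 29, 2013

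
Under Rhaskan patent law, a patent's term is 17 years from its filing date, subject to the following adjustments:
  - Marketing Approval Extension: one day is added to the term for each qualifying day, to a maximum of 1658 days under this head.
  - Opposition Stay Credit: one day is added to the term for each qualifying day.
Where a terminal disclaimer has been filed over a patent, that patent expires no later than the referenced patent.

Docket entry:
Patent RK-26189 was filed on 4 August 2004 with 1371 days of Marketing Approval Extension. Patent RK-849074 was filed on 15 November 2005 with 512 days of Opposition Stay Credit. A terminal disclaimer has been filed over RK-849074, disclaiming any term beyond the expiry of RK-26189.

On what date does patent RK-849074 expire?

Natural term of RK-849074:
  Base: filing + 17 years → 15 November 2022.
  Opposition Stay Credit: +512 days → 10 April 2024.
Expiry of referenced patent RK-26189:
  Base: filing + 17 years → 4 August 2021.
  Marketing Approval Extension: 1371 days (within the 1658-day cap) → +1371 days → 6 May 2025.
Terminal disclaimer: RK-849074 expires on the earlier of 10 April 2024 and 6 May 2025.

2024-04-10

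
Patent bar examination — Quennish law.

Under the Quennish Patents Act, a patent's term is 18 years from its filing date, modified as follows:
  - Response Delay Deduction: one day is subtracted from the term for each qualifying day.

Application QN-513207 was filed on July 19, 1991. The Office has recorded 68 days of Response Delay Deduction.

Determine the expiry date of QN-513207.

Base term: filing date + 18 years → 19 July 2009.
Response Delay Deduction: −68 days → 12 May 2009.

2009-05-12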